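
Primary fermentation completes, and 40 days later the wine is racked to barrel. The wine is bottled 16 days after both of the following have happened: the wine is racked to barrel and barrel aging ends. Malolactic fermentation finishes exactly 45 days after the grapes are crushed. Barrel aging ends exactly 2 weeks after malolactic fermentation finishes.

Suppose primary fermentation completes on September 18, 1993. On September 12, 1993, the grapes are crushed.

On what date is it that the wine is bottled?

November 26, 1993

Primary fermentation completes: Sep 18, 1993.
The wine is racked to barrel: Sep 18, 1993 + 40 days = Oct 28, 1993.
The grapes are crushed: Sep 12, 1993.
Malolactic fermentation finishes: Sep 12, 1993 + 45 days = Oct 27, 1993.
Barrel aging ends: Oct 27, 1993 + 2 weeks = Nov 10, 1993.
Both prerequisites met — the wine is racked to barrel (Oct 28, 1993), barrel aging ends (Nov 10, 1993); the later is Nov 10, 1993.
The wine is bottled: Nov 10, 1993 + 16 days = Nov 26, 1993.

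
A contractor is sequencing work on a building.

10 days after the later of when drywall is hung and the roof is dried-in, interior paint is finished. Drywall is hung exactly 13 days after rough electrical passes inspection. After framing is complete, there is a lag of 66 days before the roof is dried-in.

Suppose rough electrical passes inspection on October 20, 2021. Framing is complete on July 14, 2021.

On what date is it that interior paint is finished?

November 12, 2021

Rough electrical passes inspection: Oct 20, 2021.
Drywall is hung: Oct 20, 2021 + 13 days = Nov 2, 2021.
Framing is complete: Jul 14, 2021.
The roof is dried-in: Jul 14, 2021 + 66 days = Sep 18, 2021.
Both prerequisites met — drywall is hung (Nov 2, 2021), the roof is dried-in (Sep 18, 2021); the later is Nov 2, 2021.
Interior paint is finished: Nov 2, 2021 + 10 days = Nov 12, 2021.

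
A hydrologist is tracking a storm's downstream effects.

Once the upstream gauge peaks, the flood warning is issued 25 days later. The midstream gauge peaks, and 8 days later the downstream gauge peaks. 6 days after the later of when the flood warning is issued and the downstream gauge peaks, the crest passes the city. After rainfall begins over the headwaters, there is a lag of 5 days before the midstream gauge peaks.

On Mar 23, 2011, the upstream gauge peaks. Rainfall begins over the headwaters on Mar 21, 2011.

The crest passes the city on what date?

The upstream gauge peaks: Mar 23, 2011.
The flood warning is issued: Mar 23, 2011 + 25 days = Apr 17, 2011.
Rainfall begins over the headwaters: Mar 21, 2011.
The midstream gauge peaks: Mar 21, 2011 + 5 days = Mar 26, 2011.
The downstream gauge peaks: Mar 26, 2011 + 8 days = Apr 3, 2011.
Both prerequisites met — the flood warning is issued (Apr 17, 2011), the downstream gauge peaks (Apr 3, 2011); the later is Apr 17, 2011.
The crest passes the city: Apr 17, 2011 + 6 days = Apr 23, 2011.

Apr 23, 2011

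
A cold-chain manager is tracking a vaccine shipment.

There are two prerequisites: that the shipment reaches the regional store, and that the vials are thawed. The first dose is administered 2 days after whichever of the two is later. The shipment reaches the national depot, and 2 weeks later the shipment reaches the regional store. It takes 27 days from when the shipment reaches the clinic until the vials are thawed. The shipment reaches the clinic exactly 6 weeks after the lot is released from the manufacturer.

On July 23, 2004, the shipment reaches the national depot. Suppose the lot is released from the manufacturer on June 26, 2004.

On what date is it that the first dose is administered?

September 5, 2004

The shipment reaches the national depot: Jul 23, 2004.
The shipment reaches the regional store: Jul 23, 2004 + 2 weeks = Aug 6, 2004.
The lot is released from the manufacturer: Jun 26, 2004.
The shipment reaches the clinic: Jun 26, 2004 + 6 weeks = Aug 7, 2004.
The vials are thawed: Aug 7, 2004 + 27 days = Sep 3, 2004.
Both prerequisites met — the shipment reaches the regional store (Aug 6, 2004), the vials are thawed (Sep 3, 2004); the later is Sep 3, 2004.
The first dose is administered: Sep 3, 2004 + 2 days = Sep 5, 2004.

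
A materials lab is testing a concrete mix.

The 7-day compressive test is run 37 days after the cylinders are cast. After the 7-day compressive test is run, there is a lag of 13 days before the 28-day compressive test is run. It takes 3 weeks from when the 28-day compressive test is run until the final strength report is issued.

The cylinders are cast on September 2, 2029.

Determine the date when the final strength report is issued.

November 12, 2029

The cylinders are cast: Sep 2, 2029.
The 7-day compressive test is run: Sep 2, 2029 + 37 days = Oct 9, 2029.
The 28-day compressive test is run: Oct 9, 2029 + 13 days = Oct 22, 2029.
The final strength report is issued: Oct 22, 2029 + 3 weeks = Nov 12, 2029.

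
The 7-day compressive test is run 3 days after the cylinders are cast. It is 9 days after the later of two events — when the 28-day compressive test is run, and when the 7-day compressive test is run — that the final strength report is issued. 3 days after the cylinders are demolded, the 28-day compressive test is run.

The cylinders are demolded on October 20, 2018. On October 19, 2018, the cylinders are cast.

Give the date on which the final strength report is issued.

The cylinders are demolded: Oct 20, 2018.
The 28-day compressive test is run: Oct 20, 2018 + 3 days = Oct 23, 2018.
The cylinders are cast: Oct 19, 2018.
The 7-day compressive test is run: Oct 19, 2018 + 3 days = Oct 22, 2018.
Both prerequisites met — the 28-day compressive test is run (Oct 23, 2018), the 7-day compressive test is run (Oct 22, 2018); the later is Oct 23, 2018.
The final strength report is issued: Oct 23, 2018 + 9 days = Nov 1, 2018.

November 1, 2018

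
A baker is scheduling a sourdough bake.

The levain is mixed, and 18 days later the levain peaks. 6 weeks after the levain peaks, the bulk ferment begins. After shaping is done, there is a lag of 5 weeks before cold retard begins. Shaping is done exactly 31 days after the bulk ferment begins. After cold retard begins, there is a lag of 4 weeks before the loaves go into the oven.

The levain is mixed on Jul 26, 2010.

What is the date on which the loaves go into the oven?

Dec 27, 2010

The levain is mixed: Jul 26, 2010.
The levain peaks: Jul 26, 2010 + 18 days = Aug 13, 2010.
The bulk ferment begins: Aug 13, 2010 + 6 weeks = Sep 24, 2010.
Shaping is done: Sep 24, 2010 + 31 days = Oct 25, 2010.
Cold retard begins: Oct 25, 2010 + 5 weeks = Nov 29, 2010.
The loaves go into the oven: Nov 29, 2010 + 4 weeks = Dec 27, 2010.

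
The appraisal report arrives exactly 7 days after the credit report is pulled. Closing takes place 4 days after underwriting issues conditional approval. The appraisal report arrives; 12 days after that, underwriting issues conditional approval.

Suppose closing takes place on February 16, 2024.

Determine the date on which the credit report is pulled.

Closing takes place: Feb 16, 2024.
Underwriting issues conditional approval: Feb 16, 2024 − 4 days = Feb 12, 2024.
The appraisal report arrives: Feb 12, 2024 − 12 days = Jan 31, 2024.
The credit report is pulled: Jan 31, 2024 − 7 days = Jan 24, 2024.

January 24, 2024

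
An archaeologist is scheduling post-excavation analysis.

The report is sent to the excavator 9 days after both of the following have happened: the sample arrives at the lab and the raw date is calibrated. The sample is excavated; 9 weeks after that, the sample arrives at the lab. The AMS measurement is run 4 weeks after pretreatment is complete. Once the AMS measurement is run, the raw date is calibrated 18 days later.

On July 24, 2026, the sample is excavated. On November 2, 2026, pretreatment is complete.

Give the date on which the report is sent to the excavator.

The sample is excavated: Jul 24, 2026.
The sample arrives at the lab: Jul 24, 2026 + 9 weeks = Sep 25, 2026.
Pretreatment is complete: Nov 2, 2026.
The AMS measurement is run: Nov 2, 2026 + 4 weeks = Nov 30, 2026.
The raw date is calibrated: Nov 30, 2026 + 18 days = Dec 18, 2026.
Both prerequisites met — the sample arrives at the lab (Sep 25, 2026), the raw date is calibrated (Dec 18, 2026); the later is Dec 18, 2026.
The report is sent to the excavator: Dec 18, 2026 + 9 days = Dec 27, 2026.

December 27, 2026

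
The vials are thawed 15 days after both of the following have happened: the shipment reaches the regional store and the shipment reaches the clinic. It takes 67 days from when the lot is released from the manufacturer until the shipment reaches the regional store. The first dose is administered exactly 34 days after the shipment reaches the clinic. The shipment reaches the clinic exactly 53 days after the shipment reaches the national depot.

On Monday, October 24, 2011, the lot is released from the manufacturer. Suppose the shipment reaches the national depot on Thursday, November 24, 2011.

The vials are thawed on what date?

The lot is released from the manufacturer: Oct 24, 2011.
The shipment reaches the regional store: Oct 24, 2011 + 67 days = Dec 30, 2011.
The shipment reaches the national depot: Nov 24, 2011.
The shipment reaches the clinic: Nov 24, 2011 + 53 days = Jan 16, 2012.
Both prerequisites met — the shipment reaches the regional store (Dec 30, 2011), the shipment reaches the clinic (Jan 16, 2012); the later is Jan 16, 2012.
The vials are thawed: Jan 16, 2012 + 15 days = Jan 31, 2012.

Tuesday, January 31, 2012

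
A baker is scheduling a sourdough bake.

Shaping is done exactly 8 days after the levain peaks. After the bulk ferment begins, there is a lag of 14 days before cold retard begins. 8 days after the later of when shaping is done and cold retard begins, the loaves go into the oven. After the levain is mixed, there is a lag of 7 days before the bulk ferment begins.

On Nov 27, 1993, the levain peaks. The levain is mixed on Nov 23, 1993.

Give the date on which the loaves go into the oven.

The levain peaks: Nov 27, 1993.
Shaping is done: Nov 27, 1993 + 8 days = Dec 5, 1993.
The levain is mixed: Nov 23, 1993.
The bulk ferment begins: Nov 23, 1993 + 7 days = Nov 30, 1993.
Cold retard begins: Nov 30, 1993 + 14 days = Dec 14, 1993.
Both prerequisites met — shaping is done (Dec 5, 1993), cold retard begins (Dec 14, 1993); the later is Dec 14, 1993.
The loaves go into the oven: Dec 14, 1993 + 8 days = Dec 22, 1993.

Dec 22, 1993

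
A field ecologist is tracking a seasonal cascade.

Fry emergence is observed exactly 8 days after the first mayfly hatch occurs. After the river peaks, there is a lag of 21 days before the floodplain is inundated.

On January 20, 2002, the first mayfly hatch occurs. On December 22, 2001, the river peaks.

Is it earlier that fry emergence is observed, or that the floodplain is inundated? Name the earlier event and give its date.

The first mayfly hatch occurs: Jan 20, 2002.
Fry emergence is observed: Jan 20, 2002 + 8 days = Jan 28, 2002.
The river peaks: Dec 22, 2001.
The floodplain is inundated: Dec 22, 2001 + 21 days = Jan 12, 2002.
Comparing: fry emergence is observed on Jan 28, 2002 vs the floodplain is inundated on Jan 12, 2002. Earlier: the floodplain is inundated.

The floodplain is inundated — January 12, 2002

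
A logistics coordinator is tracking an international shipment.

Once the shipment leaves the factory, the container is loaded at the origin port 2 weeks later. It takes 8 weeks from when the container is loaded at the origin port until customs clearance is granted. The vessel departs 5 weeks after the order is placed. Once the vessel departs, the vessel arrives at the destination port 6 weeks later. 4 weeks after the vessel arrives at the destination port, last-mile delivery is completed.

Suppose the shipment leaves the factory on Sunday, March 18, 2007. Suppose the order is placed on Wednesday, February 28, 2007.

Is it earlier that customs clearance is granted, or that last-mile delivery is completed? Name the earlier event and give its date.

The shipment leaves the factory: Mar 18, 2007.
The container is loaded at the origin port: Mar 18, 2007 + 2 weeks = Apr 1, 2007.
Customs clearance is granted: Apr 1, 2007 + 8 weeks = May 27, 2007.
The order is placed: Feb 28, 2007.
The vessel departs: Feb 28, 2007 + 5 weeks = Apr 4, 2007.
The vessel arrives at the destination port: Apr 4, 2007 + 6 weeks = May 16, 2007.
Last-mile delivery is completed: May 16, 2007 + 4 weeks = Jun 13, 2007.
Comparing: customs clearance is granted on May 27, 2007 vs last-mile delivery is completed on Jun 13, 2007. Earlier: customs clearance is granted.

Customs clearance is granted — Sunday, May 27, 2007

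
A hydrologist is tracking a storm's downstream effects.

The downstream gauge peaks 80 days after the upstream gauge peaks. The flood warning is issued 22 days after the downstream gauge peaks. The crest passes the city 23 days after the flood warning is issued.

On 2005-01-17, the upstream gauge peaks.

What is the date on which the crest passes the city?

The upstream gauge peaks: Jan 17, 2005.
The downstream gauge peaks: Jan 17, 2005 + 80 days = Apr 7, 2005.
The flood warning is issued: Apr 7, 2005 + 22 days = Apr 29, 2005.
The crest passes the city: Apr 29, 2005 + 23 days = May 22, 2005.

2005-05-22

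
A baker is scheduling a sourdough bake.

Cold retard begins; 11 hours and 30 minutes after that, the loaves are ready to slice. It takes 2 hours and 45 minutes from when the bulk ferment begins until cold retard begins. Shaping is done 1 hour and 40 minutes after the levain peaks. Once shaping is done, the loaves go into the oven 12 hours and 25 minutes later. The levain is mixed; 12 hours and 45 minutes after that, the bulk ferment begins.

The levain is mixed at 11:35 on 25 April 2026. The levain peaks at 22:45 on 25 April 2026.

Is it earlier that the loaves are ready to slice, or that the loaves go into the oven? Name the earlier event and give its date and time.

The levain is mixed: 11:35 Apr 25, 2026.
The bulk ferment begins: 11:35 Apr 25, 2026 + 12h45m = 00:20 Apr 26, 2026.
Cold retard begins: 00:20 Apr 26, 2026 + 2h45m = 03:05 Apr 26, 2026.
The loaves are ready to slice: 03:05 Apr 26, 2026 + 11h30m = 14:35 Apr 26, 2026.
The levain peaks: 22:45 Apr 25, 2026.
Shaping is done: 22:45 Apr 25, 2026 + 1h40m = 00:25 Apr 26, 2026.
The loaves go into the oven: 00:25 Apr 26, 2026 + 12h25m = 12:50 Apr 26, 2026.
Comparing: the loaves are ready to slice at 14:35 Apr 26, 2026 vs the loaves go into the oven at 12:50 Apr 26, 2026. Earlier: the loaves go into the oven.

The loaves go into the oven — 12:50 on 26 April 2026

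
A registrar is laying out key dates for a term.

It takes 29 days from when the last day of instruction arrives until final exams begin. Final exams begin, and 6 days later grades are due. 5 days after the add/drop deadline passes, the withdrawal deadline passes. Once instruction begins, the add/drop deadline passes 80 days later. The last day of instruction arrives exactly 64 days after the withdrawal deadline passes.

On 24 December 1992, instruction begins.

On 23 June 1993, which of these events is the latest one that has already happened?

Final exams begin

Instruction begins: Dec 24, 1992.
The add/drop deadline passes: Dec 24, 1992 + 80 days = Mar 14, 1993.
The withdrawal deadline passes: Mar 14, 1993 + 5 days = Mar 19, 1993.
The last day of instruction arrives: Mar 19, 1993 + 64 days = May 22, 1993.
Final exams begin: May 22, 1993 + 29 days = Jun 20, 1993.
Grades are due: Jun 20, 1993 + 6 days = Jun 26, 1993.
Jun 23, 1993 falls between when final exams begin (Jun 20, 1993) and when grades are due (Jun 26, 1993).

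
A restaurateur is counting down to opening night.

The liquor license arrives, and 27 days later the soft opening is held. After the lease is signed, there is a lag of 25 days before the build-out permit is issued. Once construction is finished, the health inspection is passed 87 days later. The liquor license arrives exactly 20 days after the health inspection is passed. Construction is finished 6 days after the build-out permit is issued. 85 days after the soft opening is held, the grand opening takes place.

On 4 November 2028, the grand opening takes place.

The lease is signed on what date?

28 February 2028

The grand opening takes place: Nov 4, 2028.
The soft opening is held: Nov 4, 2028 − 85 days = Aug 11, 2028.
The liquor license arrives: Aug 11, 2028 − 27 days = Jul 15, 2028.
The health inspection is passed: Jul 15, 2028 − 20 days = Jun 25, 2028.
Construction is finished: Jun 25, 2028 − 87 days = Mar 30, 2028.
The build-out permit is issued: Mar 30, 2028 − 6 days = Mar 24, 2028.
The lease is signed: Mar 24, 2028 − 25 days = Feb 28, 2028.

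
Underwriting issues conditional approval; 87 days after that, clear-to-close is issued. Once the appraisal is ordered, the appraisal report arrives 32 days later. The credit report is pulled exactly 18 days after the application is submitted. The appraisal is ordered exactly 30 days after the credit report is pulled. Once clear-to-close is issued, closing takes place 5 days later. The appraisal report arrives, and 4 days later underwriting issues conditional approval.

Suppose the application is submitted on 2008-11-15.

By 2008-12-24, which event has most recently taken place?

The application is submitted: Nov 15, 2008.
The credit report is pulled: Nov 15, 2008 + 18 days = Dec 3, 2008.
The appraisal is ordered: Dec 3, 2008 + 30 days = Jan 2, 2009.
The appraisal report arrives: Jan 2, 2009 + 32 days = Feb 3, 2009.
Underwriting issues conditional approval: Feb 3, 2009 + 4 days = Feb 7, 2009.
Clear-to-close is issued: Feb 7, 2009 + 87 days = May 5, 2009.
Closing takes place: May 5, 2009 + 5 days = May 10, 2009.
Dec 24, 2008 falls between when the credit report is pulled (Dec 3, 2008) and when the appraisal is ordered (Jan 2, 2009).

The credit report is pulled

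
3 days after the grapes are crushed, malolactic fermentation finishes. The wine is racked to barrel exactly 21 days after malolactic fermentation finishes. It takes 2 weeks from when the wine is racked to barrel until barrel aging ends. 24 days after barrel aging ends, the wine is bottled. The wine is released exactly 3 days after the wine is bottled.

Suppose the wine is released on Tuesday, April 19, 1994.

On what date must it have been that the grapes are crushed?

Sunday, February 13, 1994

The wine is released: Apr 19, 1994.
The wine is bottled: Apr 19, 1994 − 3 days = Apr 16, 1994.
Barrel aging ends: Apr 16, 1994 − 24 days = Mar 23, 1994.
The wine is racked to barrel: Mar 23, 1994 − 2 weeks = Mar 9, 1994.
Malolactic fermentation finishes: Mar 9, 1994 − 21 days = Feb 16, 1994.
The grapes are crushed: Feb 16, 1994 − 3 days = Feb 13, 1994.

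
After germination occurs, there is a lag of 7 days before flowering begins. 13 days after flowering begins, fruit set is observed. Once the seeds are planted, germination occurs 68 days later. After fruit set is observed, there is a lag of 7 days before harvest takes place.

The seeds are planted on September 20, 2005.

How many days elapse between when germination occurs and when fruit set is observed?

20 days

Causal path: germination occurs → flowering begins → fruit set is observed.
Total delay along the path: 7 + 13 = 20 days.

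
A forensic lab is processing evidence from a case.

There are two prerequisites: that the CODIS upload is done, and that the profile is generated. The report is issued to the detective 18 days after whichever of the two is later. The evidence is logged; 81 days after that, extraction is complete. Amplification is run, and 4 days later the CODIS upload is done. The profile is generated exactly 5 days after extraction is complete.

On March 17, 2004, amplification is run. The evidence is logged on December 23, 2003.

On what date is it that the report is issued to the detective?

April 8, 2004

Amplification is run: Mar 17, 2004.
The CODIS upload is done: Mar 17, 2004 + 4 days = Mar 21, 2004.
The evidence is logged: Dec 23, 2003.
Extraction is complete: Dec 23, 2003 + 81 days = Mar 13, 2004.
The profile is generated: Mar 13, 2004 + 5 days = Mar 18, 2004.
Both prerequisites met — the CODIS upload is done (Mar 21, 2004), the profile is generated (Mar 18, 2004); the later is Mar 21, 2004.
The report is issued to the detective: Mar 21, 2004 + 18 days = Apr 8, 2004.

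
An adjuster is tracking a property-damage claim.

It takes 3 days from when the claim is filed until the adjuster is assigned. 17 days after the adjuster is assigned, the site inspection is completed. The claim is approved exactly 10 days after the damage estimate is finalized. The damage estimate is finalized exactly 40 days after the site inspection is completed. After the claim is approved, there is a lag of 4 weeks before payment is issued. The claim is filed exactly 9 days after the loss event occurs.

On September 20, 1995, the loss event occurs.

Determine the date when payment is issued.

January 5, 1996

The loss event occurs: Sep 20, 1995.
The claim is filed: Sep 20, 1995 + 9 days = Sep 29, 1995.
The adjuster is assigned: Sep 29, 1995 + 3 days = Oct 2, 1995.
The site inspection is completed: Oct 2, 1995 + 17 days = Oct 19, 1995.
The damage estimate is finalized: Oct 19, 1995 + 40 days = Nov 28, 1995.
The claim is approved: Nov 28, 1995 + 10 days = Dec 8, 1995.
Payment is issued: Dec 8, 1995 + 4 weeks = Jan 5, 1996.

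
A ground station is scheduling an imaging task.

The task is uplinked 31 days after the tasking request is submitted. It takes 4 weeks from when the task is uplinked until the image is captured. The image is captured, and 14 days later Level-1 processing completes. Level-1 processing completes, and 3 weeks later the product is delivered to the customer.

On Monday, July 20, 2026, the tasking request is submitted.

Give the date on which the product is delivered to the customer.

Thursday, October 22, 2026

The tasking request is submitted: Jul 20, 2026.
The task is uplinked: Jul 20, 2026 + 31 days = Aug 20, 2026.
The image is captured: Aug 20, 2026 + 4 weeks = Sep 17, 2026.
Level-1 processing completes: Sep 17, 2026 + 14 days = Oct 1, 2026.
The product is delivered to the customer: Oct 1, 2026 + 3 weeks = Oct 22, 2026.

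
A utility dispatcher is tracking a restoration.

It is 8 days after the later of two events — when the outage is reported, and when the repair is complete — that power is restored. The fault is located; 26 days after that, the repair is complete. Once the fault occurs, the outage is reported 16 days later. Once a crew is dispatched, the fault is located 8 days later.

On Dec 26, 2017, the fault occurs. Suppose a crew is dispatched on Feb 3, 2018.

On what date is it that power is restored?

The fault occurs: Dec 26, 2017.
The outage is reported: Dec 26, 2017 + 16 days = Jan 11, 2018.
A crew is dispatched: Feb 3, 2018.
The fault is located: Feb 3, 2018 + 8 days = Feb 11, 2018.
The repair is complete: Feb 11, 2018 + 26 days = Mar 9, 2018.
Both prerequisites met — the outage is reported (Jan 11, 2018), the repair is complete (Mar 9, 2018); the later is Mar 9, 2018.
Power is restored: Mar 9, 2018 + 8 days = Mar 17, 2018.

Mar 17, 2018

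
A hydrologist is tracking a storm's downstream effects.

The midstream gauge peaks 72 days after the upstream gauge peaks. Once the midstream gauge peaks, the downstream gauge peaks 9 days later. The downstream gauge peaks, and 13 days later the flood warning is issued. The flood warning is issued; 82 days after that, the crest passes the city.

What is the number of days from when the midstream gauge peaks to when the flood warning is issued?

Causal path: the midstream gauge peaks → the downstream gauge peaks → the flood warning is issued.
Total delay along the path: 9 + 13 = 22 days.

22 days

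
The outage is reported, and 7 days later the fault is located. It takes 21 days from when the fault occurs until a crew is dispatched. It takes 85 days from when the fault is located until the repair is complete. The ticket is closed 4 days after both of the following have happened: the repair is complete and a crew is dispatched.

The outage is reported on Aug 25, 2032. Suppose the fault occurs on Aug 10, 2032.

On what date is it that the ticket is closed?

Nov 29, 2032

The outage is reported: Aug 25, 2032.
The fault is located: Aug 25, 2032 + 7 days = Sep 1, 2032.
The repair is complete: Sep 1, 2032 + 85 days = Nov 25, 2032.
The fault occurs: Aug 10, 2032.
A crew is dispatched: Aug 10, 2032 + 21 days = Aug 31, 2032.
Both prerequisites met — the repair is complete (Nov 25, 2032), a crew is dispatched (Aug 31, 2032); the later is Nov 25, 2032.
The ticket is closed: Nov 25, 2032 + 4 days = Nov 29, 2032.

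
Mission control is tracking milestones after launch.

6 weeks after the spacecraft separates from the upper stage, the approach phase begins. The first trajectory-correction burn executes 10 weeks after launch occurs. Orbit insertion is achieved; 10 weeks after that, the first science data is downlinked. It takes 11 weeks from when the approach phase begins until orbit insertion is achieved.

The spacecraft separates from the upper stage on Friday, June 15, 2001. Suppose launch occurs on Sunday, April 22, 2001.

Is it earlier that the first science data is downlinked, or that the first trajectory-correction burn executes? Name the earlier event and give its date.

The first trajectory-correction burn executes — Sunday, July 1, 2001

The spacecraft separates from the upper stage: Jun 15, 2001.
The approach phase begins: Jun 15, 2001 + 6 weeks = Jul 27, 2001.
Orbit insertion is achieved: Jul 27, 2001 + 11 weeks = Oct 12, 2001.
The first science data is downlinked: Oct 12, 2001 + 10 weeks = Dec 21, 2001.
Launch occurs: Apr 22, 2001.
The first trajectory-correction burn executes: Apr 22, 2001 + 10 weeks = Jul 1, 2001.
Comparing: the first science data is downlinked on Dec 21, 2001 vs the first trajectory-correction burn executes on Jul 1, 2001. Earlier: the first trajectory-correction burn executes.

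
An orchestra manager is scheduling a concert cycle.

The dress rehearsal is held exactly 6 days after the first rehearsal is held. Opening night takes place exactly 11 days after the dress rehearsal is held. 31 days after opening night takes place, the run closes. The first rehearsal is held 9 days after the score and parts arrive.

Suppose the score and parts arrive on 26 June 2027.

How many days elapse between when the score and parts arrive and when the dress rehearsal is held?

15 days

Causal path: the score and parts arrive → the first rehearsal is held → the dress rehearsal is held.
Total delay along the path: 9 + 6 = 15 days.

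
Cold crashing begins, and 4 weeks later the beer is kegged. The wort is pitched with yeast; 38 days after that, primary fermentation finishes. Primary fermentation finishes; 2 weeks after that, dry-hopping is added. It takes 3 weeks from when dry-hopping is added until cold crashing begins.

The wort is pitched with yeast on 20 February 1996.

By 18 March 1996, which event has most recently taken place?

The wort is pitched with yeast

The wort is pitched with yeast: Feb 20, 1996.
Primary fermentation finishes: Feb 20, 1996 + 38 days = Mar 29, 1996.
Dry-hopping is added: Mar 29, 1996 + 2 weeks = Apr 12, 1996.
Cold crashing begins: Apr 12, 1996 + 3 weeks = May 3, 1996.
The beer is kegged: May 3, 1996 + 4 weeks = May 31, 1996.
Mar 18, 1996 falls between when the wort is pitched with yeast (Feb 20, 1996) and when primary fermentation finishes (Mar 29, 1996).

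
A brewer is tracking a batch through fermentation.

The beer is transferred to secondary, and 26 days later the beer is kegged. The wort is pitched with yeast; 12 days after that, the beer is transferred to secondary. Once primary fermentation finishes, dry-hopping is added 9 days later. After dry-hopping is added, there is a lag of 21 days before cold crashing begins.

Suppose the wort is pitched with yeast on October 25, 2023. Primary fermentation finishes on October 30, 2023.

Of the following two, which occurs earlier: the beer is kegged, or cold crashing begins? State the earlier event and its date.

The wort is pitched with yeast: Oct 25, 2023.
The beer is transferred to secondary: Oct 25, 2023 + 12 days = Nov 6, 2023.
The beer is kegged: Nov 6, 2023 + 26 days = Dec 2, 2023.
Primary fermentation finishes: Oct 30, 2023.
Dry-hopping is added: Oct 30, 2023 + 9 days = Nov 8, 2023.
Cold crashing begins: Nov 8, 2023 + 21 days = Nov 29, 2023.
Comparing: the beer is kegged on Dec 2, 2023 vs cold crashing begins on Nov 29, 2023. Earlier: cold crashing begins.

Cold crashing begins — November 29, 2023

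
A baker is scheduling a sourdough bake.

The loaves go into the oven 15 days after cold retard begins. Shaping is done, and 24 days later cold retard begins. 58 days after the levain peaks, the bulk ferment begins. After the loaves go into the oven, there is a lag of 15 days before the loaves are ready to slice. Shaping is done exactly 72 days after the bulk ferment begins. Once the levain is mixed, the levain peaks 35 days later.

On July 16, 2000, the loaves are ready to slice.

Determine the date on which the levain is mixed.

The loaves are ready to slice: Jul 16, 2000.
The loaves go into the oven: Jul 16, 2000 − 15 days = Jul 1, 2000.
Cold retard begins: Jul 1, 2000 − 15 days = Jun 16, 2000.
Shaping is done: Jun 16, 2000 − 24 days = May 23, 2000.
The bulk ferment begins: May 23, 2000 − 72 days = Mar 12, 2000.
The levain peaks: Mar 12, 2000 − 58 days = Jan 14, 2000.
The levain is mixed: Jan 14, 2000 − 35 days = Dec 10, 1999.

December 10, 1999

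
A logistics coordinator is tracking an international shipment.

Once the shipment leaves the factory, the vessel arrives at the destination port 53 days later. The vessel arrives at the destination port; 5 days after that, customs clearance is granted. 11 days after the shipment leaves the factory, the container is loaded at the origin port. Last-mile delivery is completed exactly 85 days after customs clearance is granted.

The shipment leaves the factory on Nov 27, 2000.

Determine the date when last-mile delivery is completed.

The shipment leaves the factory: Nov 27, 2000.
The vessel arrives at the destination port: Nov 27, 2000 + 53 days = Jan 19, 2001.
Customs clearance is granted: Jan 19, 2001 + 5 days = Jan 24, 2001.
Last-mile delivery is completed: Jan 24, 2001 + 85 days = Apr 19, 2001.

Apr 19, 2001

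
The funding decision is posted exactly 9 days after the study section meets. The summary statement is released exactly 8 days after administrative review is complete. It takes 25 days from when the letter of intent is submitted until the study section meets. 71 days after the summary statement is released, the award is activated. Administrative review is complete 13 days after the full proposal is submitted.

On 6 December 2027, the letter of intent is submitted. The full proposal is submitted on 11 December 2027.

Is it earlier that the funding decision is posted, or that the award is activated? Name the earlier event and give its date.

The letter of intent is submitted: Dec 6, 2027.
The study section meets: Dec 6, 2027 + 25 days = Dec 31, 2027.
The funding decision is posted: Dec 31, 2027 + 9 days = Jan 9, 2028.
The full proposal is submitted: Dec 11, 2027.
Administrative review is complete: Dec 11, 2027 + 13 days = Dec 24, 2027.
The summary statement is released: Dec 24, 2027 + 8 days = Jan 1, 2028.
The award is activated: Jan 1, 2028 + 71 days = Mar 12, 2028.
Comparing: the funding decision is posted on Jan 9, 2028 vs the award is activated on Mar 12, 2028. Earlier: the funding decision is posted.

The funding decision is posted — 9 January 2028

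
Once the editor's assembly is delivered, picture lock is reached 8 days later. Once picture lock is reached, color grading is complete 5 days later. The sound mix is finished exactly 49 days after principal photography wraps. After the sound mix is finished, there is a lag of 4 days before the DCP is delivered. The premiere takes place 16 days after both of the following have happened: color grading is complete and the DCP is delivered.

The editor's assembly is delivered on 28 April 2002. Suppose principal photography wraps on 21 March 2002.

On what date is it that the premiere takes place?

29 May 2002

The editor's assembly is delivered: Apr 28, 2002.
Picture lock is reached: Apr 28, 2002 + 8 days = May 6, 2002.
Color grading is complete: May 6, 2002 + 5 days = May 11, 2002.
Principal photography wraps: Mar 21, 2002.
The sound mix is finished: Mar 21, 2002 + 49 days = May 9, 2002.
The DCP is delivered: May 9, 2002 + 4 days = May 13, 2002.
Both prerequisites met — color grading is complete (May 11, 2002), the DCP is delivered (May 13, 2002); the later is May 13, 2002.
The premiere takes place: May 13, 2002 + 16 days = May 29, 2002.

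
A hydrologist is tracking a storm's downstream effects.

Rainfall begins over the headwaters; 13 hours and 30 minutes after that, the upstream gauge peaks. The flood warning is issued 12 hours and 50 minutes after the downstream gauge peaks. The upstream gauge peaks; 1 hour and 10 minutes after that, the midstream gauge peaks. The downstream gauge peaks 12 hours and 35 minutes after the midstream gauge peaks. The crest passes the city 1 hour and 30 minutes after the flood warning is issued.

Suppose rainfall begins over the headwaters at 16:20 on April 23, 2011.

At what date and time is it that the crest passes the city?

Rainfall begins over the headwaters: 16:20 Apr 23, 2011.
The upstream gauge peaks: 16:20 Apr 23, 2011 + 13h30m = 05:50 Apr 24, 2011.
The midstream gauge peaks: 05:50 Apr 24, 2011 + 1h10m = 07:00 Apr 24, 2011.
The downstream gauge peaks: 07:00 Apr 24, 2011 + 12h35m = 19:35 Apr 24, 2011.
The flood warning is issued: 19:35 Apr 24, 2011 + 12h50m = 08:25 Apr 25, 2011.
The crest passes the city: 08:25 Apr 25, 2011 + 1h30m = 09:55 Apr 25, 2011.

09:55 on April 25, 2011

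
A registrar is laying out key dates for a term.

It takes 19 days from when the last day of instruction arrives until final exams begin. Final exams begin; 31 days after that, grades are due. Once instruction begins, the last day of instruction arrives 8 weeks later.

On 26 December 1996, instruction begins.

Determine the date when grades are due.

Instruction begins: Dec 26, 1996.
The last day of instruction arrives: Dec 26, 1996 + 8 weeks = Feb 20, 1997.
Final exams begin: Feb 20, 1997 + 19 days = Mar 11, 1997.
Grades are due: Mar 11, 1997 + 31 days = Apr 11, 1997.

11 April 1997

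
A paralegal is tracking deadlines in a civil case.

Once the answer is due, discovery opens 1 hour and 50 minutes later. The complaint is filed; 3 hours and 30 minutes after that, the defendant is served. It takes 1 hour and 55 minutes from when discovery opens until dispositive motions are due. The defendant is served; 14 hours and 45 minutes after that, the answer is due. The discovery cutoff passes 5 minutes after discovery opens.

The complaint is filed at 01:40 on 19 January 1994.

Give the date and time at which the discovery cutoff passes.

21:50 on 19 January 1994

The complaint is filed: 01:40 Jan 19, 1994.
The defendant is served: 01:40 Jan 19, 1994 + 3h30m = 05:10 Jan 19, 1994.
The answer is due: 05:10 Jan 19, 1994 + 14h45m = 19:55 Jan 19, 1994.
Discovery opens: 19:55 Jan 19, 1994 + 1h50m = 21:45 Jan 19, 1994.
The discovery cutoff passes: 21:45 Jan 19, 1994 + 5m = 21:50 Jan 19, 1994.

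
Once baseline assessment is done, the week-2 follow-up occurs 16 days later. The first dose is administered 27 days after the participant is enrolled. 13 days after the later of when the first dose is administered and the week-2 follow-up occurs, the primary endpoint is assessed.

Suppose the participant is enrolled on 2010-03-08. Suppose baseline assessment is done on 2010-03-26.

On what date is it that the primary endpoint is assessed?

2010-04-24

The participant is enrolled: Mar 8, 2010.
The first dose is administered: Mar 8, 2010 + 27 days = Apr 4, 2010.
Baseline assessment is done: Mar 26, 2010.
The week-2 follow-up occurs: Mar 26, 2010 + 16 days = Apr 11, 2010.
Both prerequisites met — the first dose is administered (Apr 4, 2010), the week-2 follow-up occurs (Apr 11, 2010); the later is Apr 11, 2010.
The primary endpoint is assessed: Apr 11, 2010 + 13 days = Apr 24, 2010.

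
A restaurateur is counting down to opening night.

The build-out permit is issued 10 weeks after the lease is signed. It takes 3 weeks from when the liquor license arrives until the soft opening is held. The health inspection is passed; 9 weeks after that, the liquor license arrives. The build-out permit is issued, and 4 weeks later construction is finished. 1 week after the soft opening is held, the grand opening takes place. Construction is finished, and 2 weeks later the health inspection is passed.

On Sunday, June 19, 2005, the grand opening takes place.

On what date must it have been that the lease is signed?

The grand opening takes place: Jun 19, 2005.
The soft opening is held: Jun 19, 2005 − 1 week = Jun 12, 2005.
The liquor license arrives: Jun 12, 2005 − 3 weeks = May 22, 2005.
The health inspection is passed: May 22, 2005 − 9 weeks = Mar 20, 2005.
Construction is finished: Mar 20, 2005 − 2 weeks = Mar 6, 2005.
The build-out permit is issued: Mar 6, 2005 − 4 weeks = Feb 6, 2005.
The lease is signed: Feb 6, 2005 − 10 weeks = Nov 28, 2004.

Sunday, November 28, 2004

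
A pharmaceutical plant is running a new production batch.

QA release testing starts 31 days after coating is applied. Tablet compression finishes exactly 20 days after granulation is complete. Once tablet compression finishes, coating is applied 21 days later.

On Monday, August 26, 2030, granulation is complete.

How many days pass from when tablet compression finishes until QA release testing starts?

Causal path: tablet compression finishes → coating is applied → QA release testing starts.
Total delay along the path: 21 + 31 = 52 days.

52 days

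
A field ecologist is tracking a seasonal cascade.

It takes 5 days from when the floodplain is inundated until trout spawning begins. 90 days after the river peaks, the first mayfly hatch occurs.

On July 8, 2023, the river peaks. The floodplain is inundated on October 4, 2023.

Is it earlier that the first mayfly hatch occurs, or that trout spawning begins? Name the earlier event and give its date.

The river peaks: Jul 8, 2023.
The first mayfly hatch occurs: Jul 8, 2023 + 90 days = Oct 6, 2023.
The floodplain is inundated: Oct 4, 2023.
Trout spawning begins: Oct 4, 2023 + 5 days = Oct 9, 2023.
Comparing: the first mayfly hatch occurs on Oct 6, 2023 vs trout spawning begins on Oct 9, 2023. Earlier: the first mayfly hatch occurs.

The first mayfly hatch occurs — October 6, 2023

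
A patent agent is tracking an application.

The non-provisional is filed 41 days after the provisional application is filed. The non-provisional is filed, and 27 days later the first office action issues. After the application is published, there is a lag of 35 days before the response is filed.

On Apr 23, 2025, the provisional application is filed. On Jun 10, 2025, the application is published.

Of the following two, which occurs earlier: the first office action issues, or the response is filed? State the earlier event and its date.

The provisional application is filed: Apr 23, 2025.
The non-provisional is filed: Apr 23, 2025 + 41 days = Jun 3, 2025.
The first office action issues: Jun 3, 2025 + 27 days = Jun 30, 2025.
The application is published: Jun 10, 2025.
The response is filed: Jun 10, 2025 + 35 days = Jul 15, 2025.
Comparing: the first office action issues on Jun 30, 2025 vs the response is filed on Jul 15, 2025. Earlier: the first office action issues.

The first office action issues — Jun 30, 2025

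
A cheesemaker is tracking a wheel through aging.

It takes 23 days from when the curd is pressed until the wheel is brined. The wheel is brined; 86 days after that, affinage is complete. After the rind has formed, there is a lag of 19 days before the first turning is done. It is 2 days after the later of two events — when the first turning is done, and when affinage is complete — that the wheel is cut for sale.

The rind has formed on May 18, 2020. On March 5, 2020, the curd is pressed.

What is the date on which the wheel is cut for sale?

June 24, 2020

The rind has formed: May 18, 2020.
The first turning is done: May 18, 2020 + 19 days = Jun 6, 2020.
The curd is pressed: Mar 5, 2020.
The wheel is brined: Mar 5, 2020 + 23 days = Mar 28, 2020.
Affinage is complete: Mar 28, 2020 + 86 days = Jun 22, 2020.
Both prerequisites met — the first turning is done (Jun 6, 2020), affinage is complete (Jun 22, 2020); the later is Jun 22, 2020.
The wheel is cut for sale: Jun 22, 2020 + 2 days = Jun 24, 2020.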